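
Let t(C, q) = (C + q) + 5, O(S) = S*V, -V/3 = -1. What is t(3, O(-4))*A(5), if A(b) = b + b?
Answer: -40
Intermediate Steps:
V = 3 (V = -3*(-1) = 3)
A(b) = 2*b
O(S) = 3*S (O(S) = S*3 = 3*S)
t(C, q) = 5 + C + q
t(3, O(-4))*A(5) = (5 + 3 + 3*(-4))*(2*5) = (5 + 3 - 12)*10 = -4*10 = -40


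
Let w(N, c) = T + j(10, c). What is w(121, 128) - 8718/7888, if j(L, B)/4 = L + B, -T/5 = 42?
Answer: 1344489/3944 ≈ 340.89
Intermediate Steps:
T = -210 (T = -5*42 = -210)
j(L, B) = 4*B + 4*L (j(L, B) = 4*(L + B) = 4*(B + L) = 4*B + 4*L)
w(N, c) = -170 + 4*c (w(N, c) = -210 + (4*c + 4*10) = -210 + (4*c + 40) = -210 + (40 + 4*c) = -170 + 4*c)
w(121, 128) - 8718/7888 = (-170 + 4*128) - 8718/7888 = (-170 + 512) - 8718*1/7888 = 342 - 4359/3944 = 1344489/3944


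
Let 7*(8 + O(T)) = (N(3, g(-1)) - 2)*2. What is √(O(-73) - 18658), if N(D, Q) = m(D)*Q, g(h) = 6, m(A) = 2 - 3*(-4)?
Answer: I*√913486/7 ≈ 136.54*I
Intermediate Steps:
m(A) = 14 (m(A) = 2 + 12 = 14)
N(D, Q) = 14*Q
O(T) = 108/7 (O(T) = -8 + ((14*6 - 2)*2)/7 = -8 + ((84 - 2)*2)/7 = -8 + (82*2)/7 = -8 + (⅐)*164 = -8 + 164/7 = 108/7)
√(O(-73) - 18658) = √(108/7 - 18658) = √(-130498/7) = I*√913486/7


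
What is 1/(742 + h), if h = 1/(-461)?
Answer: 461/342061 ≈ 0.0013477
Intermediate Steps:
h = -1/461 ≈ -0.0021692
1/(742 + h) = 1/(742 - 1/461) = 1/(342061/461) = 461/342061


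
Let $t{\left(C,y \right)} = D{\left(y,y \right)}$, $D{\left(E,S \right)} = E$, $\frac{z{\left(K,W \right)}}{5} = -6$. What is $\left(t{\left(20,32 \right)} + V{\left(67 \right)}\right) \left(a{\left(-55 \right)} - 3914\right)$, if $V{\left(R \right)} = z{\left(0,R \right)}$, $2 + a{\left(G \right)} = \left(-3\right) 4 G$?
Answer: $-6512$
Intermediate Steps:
$a{\left(G \right)} = -2 - 12 G$ ($a{\left(G \right)} = -2 + \left(-3\right) 4 G = -2 - 12 G$)
$z{\left(K,W \right)} = -30$ ($z{\left(K,W \right)} = 5 \left(-6\right) = -30$)
$V{\left(R \right)} = -30$
$t{\left(C,y \right)} = y$
$\left(t{\left(20,32 \right)} + V{\left(67 \right)}\right) \left(a{\left(-55 \right)} - 3914\right) = \left(32 - 30\right) \left(\left(-2 - -660\right) - 3914\right) = 2 \left(\left(-2 + 660\right) - 3914\right) = 2 \left(658 - 3914\right) = 2 \left(-3256\right) = -6512$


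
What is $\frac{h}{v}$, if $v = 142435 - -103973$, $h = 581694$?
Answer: $\frac{96949}{41068} \approx 2.3607$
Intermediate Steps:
$v = 246408$ ($v = 142435 + 103973 = 246408$)
$\frac{h}{v} = \frac{581694}{246408} = 581694 \cdot \frac{1}{246408} = \frac{96949}{41068}$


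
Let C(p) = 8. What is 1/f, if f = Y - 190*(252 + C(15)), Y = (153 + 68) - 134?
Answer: -1/49313 ≈ -2.0279e-5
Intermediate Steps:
Y = 87 (Y = 221 - 134 = 87)
f = -49313 (f = 87 - 190*(252 + 8) = 87 - 190*260 = 87 - 49400 = -49313)
1/f = 1/(-49313) = -1/49313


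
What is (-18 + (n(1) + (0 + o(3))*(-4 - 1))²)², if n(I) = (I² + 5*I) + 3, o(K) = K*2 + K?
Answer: 1633284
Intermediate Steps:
o(K) = 3*K (o(K) = 2*K + K = 3*K)
n(I) = 3 + I² + 5*I
(-18 + (n(1) + (0 + o(3))*(-4 - 1))²)² = (-18 + ((3 + 1² + 5*1) + (0 + 3*3)*(-4 - 1))²)² = (-18 + ((3 + 1 + 5) + (0 + 9)*(-5))²)² = (-18 + (9 + 9*(-5))²)² = (-18 + (9 - 45)²)² = (-18 + (-36)²)² = (-18 + 1296)² = 1278² = 1633284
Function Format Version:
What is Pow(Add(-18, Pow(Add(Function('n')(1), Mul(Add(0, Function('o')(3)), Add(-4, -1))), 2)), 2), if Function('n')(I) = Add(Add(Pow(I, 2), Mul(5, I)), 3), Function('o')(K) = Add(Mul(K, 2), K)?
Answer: 1633284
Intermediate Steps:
Function('o')(K) = Mul(3, K) (Function('o')(K) = Add(Mul(2, K), K) = Mul(3, K))
Function('n')(I) = Add(3, Pow(I, 2), Mul(5, I))
Pow(Add(-18, Pow(Add(Function('n')(1), Mul(Add(0, Function('o')(3)), Add(-4, -1))), 2)), 2) = Pow(Add(-18, Pow(Add(Add(3, Pow(1, 2), Mul(5, 1)), Mul(Add(0, Mul(3, 3)), Add(-4, -1))), 2)), 2) = Pow(Add(-18, Pow(Add(Add(3, 1, 5), Mul(Add(0, 9), -5)), 2)), 2) = Pow(Add(-18, Pow(Add(9, Mul(9, -5)), 2)), 2) = Pow(Add(-18, Pow(Add(9, -45), 2)), 2) = Pow(Add(-18, Pow(-36, 2)), 2) = Pow(Add(-18, 1296), 2) = Pow(1278, 2) = 1633284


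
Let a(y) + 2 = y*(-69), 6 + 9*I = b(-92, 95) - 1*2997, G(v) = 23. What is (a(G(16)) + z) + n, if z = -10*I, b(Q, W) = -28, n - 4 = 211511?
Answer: 1919644/9 ≈ 2.1329e+5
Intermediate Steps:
n = 211515 (n = 4 + 211511 = 211515)
I = -3031/9 (I = -⅔ + (-28 - 1*2997)/9 = -⅔ + (-28 - 2997)/9 = -⅔ + (⅑)*(-3025) = -⅔ - 3025/9 = -3031/9 ≈ -336.78)
a(y) = -2 - 69*y (a(y) = -2 + y*(-69) = -2 - 69*y)
z = 30310/9 (z = -10*(-3031/9) = 30310/9 ≈ 3367.8)
(a(G(16)) + z) + n = ((-2 - 69*23) + 30310/9) + 211515 = ((-2 - 1587) + 30310/9) + 211515 = (-1589 + 30310/9) + 211515 = 16009/9 + 211515 = 1919644/9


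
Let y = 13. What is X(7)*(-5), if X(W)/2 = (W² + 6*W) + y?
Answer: -1040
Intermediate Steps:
X(W) = 26 + 2*W² + 12*W (X(W) = 2*((W² + 6*W) + 13) = 2*(13 + W² + 6*W) = 26 + 2*W² + 12*W)
X(7)*(-5) = (26 + 2*7² + 12*7)*(-5) = (26 + 2*49 + 84)*(-5) = (26 + 98 + 84)*(-5) = 208*(-5) = -1040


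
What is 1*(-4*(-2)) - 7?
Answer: 1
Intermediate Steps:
1*(-4*(-2)) - 7 = 1*8 - 7 = 8 - 7 = 1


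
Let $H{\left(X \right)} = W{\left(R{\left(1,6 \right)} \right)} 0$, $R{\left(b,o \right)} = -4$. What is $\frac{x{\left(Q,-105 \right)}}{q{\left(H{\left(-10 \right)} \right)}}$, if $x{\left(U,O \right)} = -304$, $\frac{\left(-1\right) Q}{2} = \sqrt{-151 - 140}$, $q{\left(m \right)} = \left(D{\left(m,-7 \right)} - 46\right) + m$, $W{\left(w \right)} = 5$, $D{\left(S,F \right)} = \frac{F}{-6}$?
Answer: $\frac{1824}{269} \approx 6.7807$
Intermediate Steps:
$D{\left(S,F \right)} = - \frac{F}{6}$ ($D{\left(S,F \right)} = F \left(- \frac{1}{6}\right) = - \frac{F}{6}$)
$H{\left(X \right)} = 0$ ($H{\left(X \right)} = 5 \cdot 0 = 0$)
$q{\left(m \right)} = - \frac{269}{6} + m$ ($q{\left(m \right)} = \left(\left(- \frac{1}{6}\right) \left(-7\right) - 46\right) + m = \left(\frac{7}{6} - 46\right) + m = - \frac{269}{6} + m$)
$Q = - 2 i \sqrt{291}$ ($Q = - 2 \sqrt{-151 - 140} = - 2 \sqrt{-291} = - 2 i \sqrt{291} \approx - 34.117 i$)
$\frac{x{\left(Q,-105 \right)}}{q{\left(H{\left(-10 \right)} \right)}} = - \frac{304}{- \frac{269}{6} + 0} = - \frac{304}{- \frac{269}{6}} = \left(-304\right) \left(- \frac{6}{269}\right) = \frac{1824}{269}$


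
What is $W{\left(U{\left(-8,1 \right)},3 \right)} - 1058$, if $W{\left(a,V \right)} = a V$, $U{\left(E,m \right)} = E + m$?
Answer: $-1079$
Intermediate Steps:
$W{\left(a,V \right)} = V a$
$W{\left(U{\left(-8,1 \right)},3 \right)} - 1058 = 3 \left(-8 + 1\right) - 1058 = 3 \left(-7\right) + \left(-1880 + 822\right) = -21 - 1058 = -1079$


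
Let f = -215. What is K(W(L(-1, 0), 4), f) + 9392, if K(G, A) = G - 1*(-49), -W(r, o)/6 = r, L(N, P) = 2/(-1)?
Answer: 9453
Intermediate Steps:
L(N, P) = -2 (L(N, P) = 2*(-1) = -2)
W(r, o) = -6*r
K(G, A) = 49 + G (K(G, A) = G + 49 = 49 + G)
K(W(L(-1, 0), 4), f) + 9392 = (49 - 6*(-2)) + 9392 = (49 + 12) + 9392 = 61 + 9392 = 9453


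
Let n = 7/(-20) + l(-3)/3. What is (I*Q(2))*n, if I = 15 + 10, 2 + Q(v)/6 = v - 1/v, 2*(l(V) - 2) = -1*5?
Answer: 155/4 ≈ 38.750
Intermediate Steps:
l(V) = -1/2 (l(V) = 2 + (-1*5)/2 = 2 + (1/2)*(-5) = 2 - 5/2 = -1/2)
Q(v) = -12 - 6/v + 6*v (Q(v) = -12 + 6*(v - 1/v) = -12 + (-6/v + 6*v) = -12 - 6/v + 6*v)
n = -31/60 (n = 7/(-20) - 1/2/3 = 7*(-1/20) - 1/2*1/3 = -7/20 - 1/6 = -31/60 ≈ -0.51667)
I = 25
(I*Q(2))*n = (25*(-12 - 6/2 + 6*2))*(-31/60) = (25*(-12 - 6*1/2 + 12))*(-31/60) = (25*(-12 - 3 + 12))*(-31/60) = (25*(-3))*(-31/60) = -75*(-31/60) = 155/4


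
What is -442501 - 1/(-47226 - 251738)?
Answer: -132291868963/298964 ≈ -4.4250e+5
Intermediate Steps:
-442501 - 1/(-47226 - 251738) = -442501 - 1/(-298964) = -442501 - 1*(-1/298964) = -442501 + 1/298964 = -132291868963/298964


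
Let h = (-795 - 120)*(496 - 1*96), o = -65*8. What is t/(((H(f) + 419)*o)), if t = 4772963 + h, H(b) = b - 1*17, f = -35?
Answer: -4406963/190840 ≈ -23.092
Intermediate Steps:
H(b) = -17 + b (H(b) = b - 17 = -17 + b)
o = -520
h = -366000 (h = -915*(496 - 96) = -915*400 = -366000)
t = 4406963 (t = 4772963 - 366000 = 4406963)
t/(((H(f) + 419)*o)) = 4406963/((((-17 - 35) + 419)*(-520))) = 4406963/(((-52 + 419)*(-520))) = 4406963/((367*(-520))) = 4406963/(-190840) = 4406963*(-1/190840) = -4406963/190840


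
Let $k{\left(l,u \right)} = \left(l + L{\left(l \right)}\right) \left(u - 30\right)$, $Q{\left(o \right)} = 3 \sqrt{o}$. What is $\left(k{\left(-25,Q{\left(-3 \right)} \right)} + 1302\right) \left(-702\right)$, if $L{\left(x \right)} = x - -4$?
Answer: $-1882764 + 96876 i \sqrt{3} \approx -1.8828 \cdot 10^{6} + 1.6779 \cdot 10^{5} i$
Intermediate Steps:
$L{\left(x \right)} = 4 + x$ ($L{\left(x \right)} = x + 4 = 4 + x$)
$k{\left(l,u \right)} = \left(-30 + u\right) \left(4 + 2 l\right)$ ($k{\left(l,u \right)} = \left(l + \left(4 + l\right)\right) \left(u - 30\right) = \left(4 + 2 l\right) \left(-30 + u\right) = \left(-30 + u\right) \left(4 + 2 l\right)$)
$\left(k{\left(-25,Q{\left(-3 \right)} \right)} + 1302\right) \left(-702\right) = \left(\left(-120 - -1500 - 25 \cdot 3 \sqrt{-3} + 3 \sqrt{-3} \left(4 - 25\right)\right) + 1302\right) \left(-702\right) = \left(\left(-120 + 1500 - 25 \cdot 3 i \sqrt{3} + 3 i \sqrt{3} \left(-21\right)\right) + 1302\right) \left(-702\right) = \left(\left(-120 + 1500 - 75 i \sqrt{3} - 63 i \sqrt{3}\right) + 1302\right) \left(-702\right) = \left(\left(1380 - 138 i \sqrt{3}\right) + 1302\right) \left(-702\right) = \left(2682 - 138 i \sqrt{3}\right) \left(-702\right) = -1882764 + 96876 i \sqrt{3}$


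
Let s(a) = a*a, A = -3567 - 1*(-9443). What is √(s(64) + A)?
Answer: 6*√277 ≈ 99.860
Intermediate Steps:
A = 5876 (A = -3567 + 9443 = 5876)
s(a) = a²
√(s(64) + A) = √(64² + 5876) = √(4096 + 5876) = √9972 = 6*√277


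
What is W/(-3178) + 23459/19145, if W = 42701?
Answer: -15162407/1241690 ≈ -12.211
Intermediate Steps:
W/(-3178) + 23459/19145 = 42701/(-3178) + 23459/19145 = 42701*(-1/3178) + 23459*(1/19145) = -42701/3178 + 23459/19145 = -15162407/1241690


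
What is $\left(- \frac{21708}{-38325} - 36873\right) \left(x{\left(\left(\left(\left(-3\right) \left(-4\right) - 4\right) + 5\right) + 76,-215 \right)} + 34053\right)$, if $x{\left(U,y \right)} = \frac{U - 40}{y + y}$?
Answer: $- \frac{6897394898234199}{5493250} \approx -1.2556 \cdot 10^{9}$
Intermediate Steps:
$x{\left(U,y \right)} = \frac{-40 + U}{2 y}$
$\left(- \frac{21708}{-38325} - 36873\right) \left(x{\left(\left(\left(\left(-3\right) \left(-4\right) - 4\right) + 5\right) + 76,-215 \right)} + 34053\right) = \left(- \frac{21708}{-38325} - 36873\right) \left(\frac{-40 + \left(\left(\left(\left(-3\right) \left(-4\right) - 4\right) + 5\right) + 76\right)}{2 \left(-215\right)} + 34053\right) = \left(\left(-21708\right) \left(- \frac{1}{38325}\right) - 36873\right) \left(\frac{1}{2} \left(- \frac{1}{215}\right) \left(-40 + \left(\left(\left(12 - 4\right) + 5\right) + 76\right)\right) + 34053\right) = \left(\frac{7236}{12775} - 36873\right) \left(\frac{1}{2} \left(- \frac{1}{215}\right) \left(-40 + \left(\left(8 + 5\right) + 76\right)\right) + 34053\right) = - \frac{471045339 \left(\frac{1}{2} \left(- \frac{1}{215}\right) \left(-40 + \left(13 + 76\right)\right) + 34053\right)}{12775} = - \frac{471045339 \left(\frac{1}{2} \left(- \frac{1}{215}\right) \left(-40 + 89\right) + 34053\right)}{12775} = - \frac{471045339 \left(\frac{1}{2} \left(- \frac{1}{215}\right) 49 + 34053\right)}{12775} = - \frac{471045339 \left(- \frac{49}{430} + 34053\right)}{12775} = \left(- \frac{471045339}{12775}\right) \frac{14642741}{430} = - \frac{6897394898234199}{5493250}$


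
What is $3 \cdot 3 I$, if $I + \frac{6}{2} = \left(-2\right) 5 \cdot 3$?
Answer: $-297$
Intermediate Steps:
$I = -33$ ($I = -3 + \left(-2\right) 5 \cdot 3 = -3 - 30 = -33$)
$3 \cdot 3 I = 3 \cdot 3 \left(-33\right) = 9 \left(-33\right) = -297$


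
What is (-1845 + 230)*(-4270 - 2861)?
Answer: 11516565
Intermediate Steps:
(-1845 + 230)*(-4270 - 2861) = -1615*(-7131) = 11516565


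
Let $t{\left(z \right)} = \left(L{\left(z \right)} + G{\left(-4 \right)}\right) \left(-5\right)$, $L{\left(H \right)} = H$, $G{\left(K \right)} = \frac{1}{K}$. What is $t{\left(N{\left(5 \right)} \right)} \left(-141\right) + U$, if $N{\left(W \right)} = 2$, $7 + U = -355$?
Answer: $\frac{3487}{4} \approx 871.75$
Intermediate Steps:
$U = -362$ ($U = -7 - 355 = -362$)
$t{\left(z \right)} = \frac{5}{4} - 5 z$ ($t{\left(z \right)} = \left(z + \frac{1}{-4}\right) \left(-5\right) = \left(z - \frac{1}{4}\right) \left(-5\right) = \left(- \frac{1}{4} + z\right) \left(-5\right) = \frac{5}{4} - 5 z$)
$t{\left(N{\left(5 \right)} \right)} \left(-141\right) + U = \left(\frac{5}{4} - 10\right) \left(-141\right) - 362 = \left(- \frac{35}{4}\right) \left(-141\right) - 362 = \frac{4935}{4} - 362 = \frac{3487}{4}$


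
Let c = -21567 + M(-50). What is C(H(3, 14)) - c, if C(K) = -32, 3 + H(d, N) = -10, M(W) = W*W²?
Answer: 146535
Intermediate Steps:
M(W) = W³
H(d, N) = -13 (H(d, N) = -3 - 10 = -13)
c = -146567 (c = -21567 + (-50)³ = -21567 - 125000 = -146567)
C(H(3, 14)) - c = -32 - 1*(-146567) = -32 + 146567 = 146535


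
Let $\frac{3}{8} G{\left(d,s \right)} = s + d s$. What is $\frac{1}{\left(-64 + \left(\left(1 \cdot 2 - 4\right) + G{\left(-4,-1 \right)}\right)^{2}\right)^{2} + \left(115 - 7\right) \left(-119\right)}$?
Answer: $- \frac{1}{12068} \approx -8.2864 \cdot 10^{-5}$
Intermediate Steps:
$G{\left(d,s \right)} = \frac{8 s}{3} + \frac{8 d s}{3}$ ($G{\left(d,s \right)} = \frac{8 \left(s + d s\right)}{3} = \frac{8 s}{3} + \frac{8 d s}{3}$)
$\frac{1}{\left(-64 + \left(\left(1 \cdot 2 - 4\right) + G{\left(-4,-1 \right)}\right)^{2}\right)^{2} + \left(115 - 7\right) \left(-119\right)} = \frac{1}{\left(-64 + \left(\left(1 \cdot 2 - 4\right) + \frac{8}{3} \left(-1\right) \left(1 - 4\right)\right)^{2}\right)^{2} + \left(115 - 7\right) \left(-119\right)} = \frac{1}{\left(-64 + \left(\left(2 - 4\right) + \frac{8}{3} \left(-1\right) \left(-3\right)\right)^{2}\right)^{2} + 108 \left(-119\right)} = \frac{1}{\left(-64 + \left(-2 + 8\right)^{2}\right)^{2} - 12852} = \frac{1}{\left(-64 + 6^{2}\right)^{2} - 12852} = \frac{1}{\left(-64 + 36\right)^{2} - 12852} = \frac{1}{\left(-28\right)^{2} - 12852} = \frac{1}{784 - 12852} = \frac{1}{-12068} = - \frac{1}{12068}$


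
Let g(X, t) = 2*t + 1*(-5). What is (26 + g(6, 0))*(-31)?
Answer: -651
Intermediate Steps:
g(X, t) = -5 + 2*t (g(X, t) = 2*t - 5 = -5 + 2*t)
(26 + g(6, 0))*(-31) = (26 + (-5 + 2*0))*(-31) = (26 + (-5 + 0))*(-31) = (26 - 5)*(-31) = 21*(-31) = -651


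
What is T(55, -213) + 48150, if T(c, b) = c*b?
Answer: 36435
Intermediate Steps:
T(c, b) = b*c
T(55, -213) + 48150 = -213*55 + 48150 = -11715 + 48150 = 36435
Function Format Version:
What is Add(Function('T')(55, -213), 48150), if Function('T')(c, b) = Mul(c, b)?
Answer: 36435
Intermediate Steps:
Function('T')(c, b) = Mul(b, c)
Add(Function('T')(55, -213), 48150) = Add(Mul(-213, 55), 48150) = Add(-11715, 48150) = 36435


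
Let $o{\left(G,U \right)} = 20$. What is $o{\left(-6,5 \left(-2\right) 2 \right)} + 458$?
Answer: $478$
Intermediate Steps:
$o{\left(-6,5 \left(-2\right) 2 \right)} + 458 = 20 + 458 = 478$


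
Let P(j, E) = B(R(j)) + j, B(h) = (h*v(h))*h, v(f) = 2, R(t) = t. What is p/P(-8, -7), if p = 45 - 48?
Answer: -1/40 ≈ -0.025000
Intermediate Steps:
p = -3
B(h) = 2*h² (B(h) = (h*2)*h = (2*h)*h = 2*h²)
P(j, E) = j + 2*j² (P(j, E) = 2*j² + j = j + 2*j²)
p/P(-8, -7) = -3*(-1/(8*(1 + 2*(-8)))) = -3*(-1/(8*(1 - 16))) = -3/((-8*(-15))) = -3/120 = -3*1/120 = -1/40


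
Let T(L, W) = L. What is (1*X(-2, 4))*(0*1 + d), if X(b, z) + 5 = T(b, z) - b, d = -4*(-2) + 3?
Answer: -55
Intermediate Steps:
d = 11 (d = 8 + 3 = 11)
X(b, z) = -5 (X(b, z) = -5 + (b - b) = -5 + 0 = -5)
(1*X(-2, 4))*(0*1 + d) = (1*(-5))*(0*1 + 11) = -5*(0 + 11) = -5*11 = -55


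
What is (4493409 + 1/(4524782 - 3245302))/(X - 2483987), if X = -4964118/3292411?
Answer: -18928818042856080931/10463985469306877000 ≈ -1.8089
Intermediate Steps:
X = -4964118/3292411 (X = -4964118*1/3292411 = -4964118/3292411 ≈ -1.5077)
(4493409 + 1/(4524782 - 3245302))/(X - 2483987) = (4493409 + 1/(4524782 - 3245302))/(-4964118/3292411 - 2483987) = (4493409 + 1/1279480)/(-8178311086775/3292411) = (4493409 + 1/1279480)*(-3292411/8178311086775) = (5749226947321/1279480)*(-3292411/8178311086775) = -18928818042856080931/10463985469306877000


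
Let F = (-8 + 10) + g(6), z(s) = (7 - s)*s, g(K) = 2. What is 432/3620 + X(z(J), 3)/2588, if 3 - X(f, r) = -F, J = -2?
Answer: 285839/2342140 ≈ 0.12204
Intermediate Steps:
z(s) = s*(7 - s)
F = 4 (F = (-8 + 10) + 2 = 2 + 2 = 4)
X(f, r) = 7 (X(f, r) = 3 - (-1)*4 = 3 - 1*(-4) = 3 + 4 = 7)
432/3620 + X(z(J), 3)/2588 = 432/3620 + 7/2588 = 432*(1/3620) + 7*(1/2588) = 108/905 + 7/2588 = 285839/2342140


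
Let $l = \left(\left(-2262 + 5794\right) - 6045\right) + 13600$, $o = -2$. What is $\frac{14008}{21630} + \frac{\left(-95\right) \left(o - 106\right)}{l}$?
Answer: $\frac{1831216}{1164135} \approx 1.573$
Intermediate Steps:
$l = 11087$ ($l = \left(3532 - 6045\right) + 13600 = -2513 + 13600 = 11087$)
$\frac{14008}{21630} + \frac{\left(-95\right) \left(o - 106\right)}{l} = \frac{14008}{21630} + \frac{\left(-95\right) \left(-2 - 106\right)}{11087} = 14008 \cdot \frac{1}{21630} + \left(-95\right) \left(-108\right) \frac{1}{11087} = \frac{68}{105} + 10260 \cdot \frac{1}{11087} = \frac{68}{105} + \frac{10260}{11087} = \frac{1831216}{1164135}$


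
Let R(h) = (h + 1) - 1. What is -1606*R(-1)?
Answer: 1606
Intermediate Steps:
R(h) = h (R(h) = (1 + h) - 1 = h)
-1606*R(-1) = -1606*(-1) = 1606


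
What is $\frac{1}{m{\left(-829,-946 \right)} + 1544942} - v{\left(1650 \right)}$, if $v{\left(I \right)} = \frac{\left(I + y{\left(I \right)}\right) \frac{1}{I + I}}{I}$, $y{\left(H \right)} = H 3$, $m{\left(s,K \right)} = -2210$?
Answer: $- \frac{171323}{141417100} \approx -0.0012115$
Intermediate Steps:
$y{\left(H \right)} = 3 H$
$v{\left(I \right)} = \frac{2}{I}$ ($v{\left(I \right)} = \frac{\left(I + 3 I\right) \frac{1}{I + I}}{I} = \frac{4 I \frac{1}{2 I}}{I} = \frac{2}{I}$)
$\frac{1}{m{\left(-829,-946 \right)} + 1544942} - v{\left(1650 \right)} = \frac{1}{-2210 + 1544942} - \frac{2}{1650} = \frac{1}{1542732} - 2 \cdot \frac{1}{1650} = \frac{1}{1542732} - \frac{1}{825} = - \frac{171323}{141417100}$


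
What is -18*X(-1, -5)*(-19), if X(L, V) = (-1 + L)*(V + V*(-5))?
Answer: -13680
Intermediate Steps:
X(L, V) = -4*V*(-1 + L) (X(L, V) = (-1 + L)*(V - 5*V) = (-1 + L)*(-4*V) = -4*V*(-1 + L))
-18*X(-1, -5)*(-19) = -72*(-5)*(1 - 1*(-1))*(-19) = -72*(-5)*(1 + 1)*(-19) = -72*(-5)*2*(-19) = -18*(-40)*(-19) = 720*(-19) = -13680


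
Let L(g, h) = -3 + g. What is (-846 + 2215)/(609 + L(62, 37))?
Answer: 1369/668 ≈ 2.0494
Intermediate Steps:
(-846 + 2215)/(609 + L(62, 37)) = (-846 + 2215)/(609 + (-3 + 62)) = 1369/(609 + 59) = 1369/668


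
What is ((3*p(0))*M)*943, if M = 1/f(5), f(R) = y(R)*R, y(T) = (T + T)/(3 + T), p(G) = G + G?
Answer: 0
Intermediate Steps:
p(G) = 2*G
y(T) = 2*T/(3 + T) (y(T) = (2*T)/(3 + T) = 2*T/(3 + T))
f(R) = 2*R²/(3 + R) (f(R) = (2*R/(3 + R))*R = 2*R²/(3 + R))
M = 4/25 (M = 1/(2*5²/(3 + 5)) = 1/(2*25/8) = 1/(2*25*(⅛)) = 1/(25/4) = 4/25 ≈ 0.16000)
((3*p(0))*M)*943 = ((3*(2*0))*(4/25))*943 = ((3*0)*(4/25))*943 = (0*(4/25))*943 = 0*943 = 0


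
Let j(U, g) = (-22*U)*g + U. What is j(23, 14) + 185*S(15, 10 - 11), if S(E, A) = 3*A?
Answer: -7616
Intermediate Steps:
j(U, g) = U - 22*U*g (j(U, g) = -22*U*g + U = U - 22*U*g)
j(23, 14) + 185*S(15, 10 - 11) = 23*(1 - 22*14) + 185*(3*(10 - 11)) = 23*(1 - 308) + 185*(3*(-1)) = 23*(-307) + 185*(-3) = -7061 - 555 = -7616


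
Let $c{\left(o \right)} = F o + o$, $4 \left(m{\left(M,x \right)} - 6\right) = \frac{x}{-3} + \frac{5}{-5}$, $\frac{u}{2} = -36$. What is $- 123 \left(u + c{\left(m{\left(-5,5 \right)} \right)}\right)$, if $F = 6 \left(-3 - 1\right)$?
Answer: $23944$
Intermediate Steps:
$u = -72$ ($u = 2 \left(-36\right) = -72$)
$m{\left(M,x \right)} = \frac{23}{4} - \frac{x}{12}$ ($m{\left(M,x \right)} = 6 + \frac{\frac{x}{-3} + \frac{5}{-5}}{4} = 6 + \frac{x \left(- \frac{1}{3}\right) + 5 \left(- \frac{1}{5}\right)}{4} = 6 + \frac{- \frac{x}{3} - 1}{4} = 6 + \frac{-1 - \frac{x}{3}}{4} = 6 - \left(\frac{1}{4} + \frac{x}{12}\right) = \frac{23}{4} - \frac{x}{12}$)
$F = -24$ ($F = 6 \left(-4\right) = -24$)
$c{\left(o \right)} = - 23 o$ ($c{\left(o \right)} = - 24 o + o = - 23 o$)
$- 123 \left(u + c{\left(m{\left(-5,5 \right)} \right)}\right) = - 123 \left(-72 - 23 \left(\frac{23}{4} - \frac{5}{12}\right)\right) = - 123 \left(-72 - \frac{368}{3}\right) = \left(-123\right) \left(- \frac{584}{3}\right) = 23944$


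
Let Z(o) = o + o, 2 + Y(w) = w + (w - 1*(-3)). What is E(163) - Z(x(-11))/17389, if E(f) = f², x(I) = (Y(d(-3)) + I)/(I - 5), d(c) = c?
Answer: 462008339/17389 ≈ 26569.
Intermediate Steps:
Y(w) = 1 + 2*w (Y(w) = -2 + (w + (w - 1*(-3))) = -2 + (w + (w + 3)) = -2 + (w + (3 + w)) = -2 + (3 + 2*w) = 1 + 2*w)
x(I) = 1 (x(I) = ((1 + 2*(-3)) + I)/(I - 5) = ((1 - 6) + I)/(-5 + I) = (-5 + I)/(-5 + I) = 1)
Z(o) = 2*o
E(163) - Z(x(-11))/17389 = 163² - 2*1/17389 = 26569 - 2/17389 = 462008339/17389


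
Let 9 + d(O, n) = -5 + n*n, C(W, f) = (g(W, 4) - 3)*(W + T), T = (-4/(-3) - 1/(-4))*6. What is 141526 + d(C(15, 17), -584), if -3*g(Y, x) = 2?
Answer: 482568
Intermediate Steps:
g(Y, x) = -⅔ (g(Y, x) = -⅓*2 = -⅔)
T = 19/2 (T = (-4*(-⅓) - 1*(-¼))*6 = (4/3 + ¼)*6 = (19/12)*6 = 19/2 ≈ 9.5000)
C(W, f) = -209/6 - 11*W/3 (C(W, f) = (-⅔ - 3)*(W + 19/2) = -11*(19/2 + W)/3 = -209/6 - 11*W/3)
d(O, n) = -14 + n² (d(O, n) = -9 + (-5 + n*n) = -9 + (-5 + n²) = -14 + n²)
141526 + d(C(15, 17), -584) = 141526 + (-14 + (-584)²) = 141526 + (-14 + 341056) = 141526 + 341042 = 482568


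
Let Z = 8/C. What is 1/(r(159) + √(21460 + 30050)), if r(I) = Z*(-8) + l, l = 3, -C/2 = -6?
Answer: 21/463541 + 9*√51510/463541 ≈ 0.0044519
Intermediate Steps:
C = 12 (C = -2*(-6) = 12)
Z = ⅔ (Z = 8/12 = 8*(1/12) = ⅔ ≈ 0.66667)
r(I) = -7/3 (r(I) = (⅔)*(-8) + 3 = -16/3 + 3 = -7/3)
1/(r(159) + √(21460 + 30050)) = 1/(-7/3 + √(21460 + 30050)) = 1/(-7/3 + √51510)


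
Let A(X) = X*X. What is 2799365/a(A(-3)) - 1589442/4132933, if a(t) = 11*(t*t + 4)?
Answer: 2313620371855/772858471 ≈ 2993.6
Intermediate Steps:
A(X) = X²
a(t) = 44 + 11*t² (a(t) = 11*(t² + 4) = 11*(4 + t²) = 44 + 11*t²)
2799365/a(A(-3)) - 1589442/4132933 = 2799365/(44 + 11*((-3)²)²) - 1589442/4132933 = 2799365/(44 + 11*9²) - 1589442*1/4132933 = 2799365/(44 + 11*81) - 1589442/4132933 = 2799365/(44 + 891) - 1589442/4132933 = 2799365/935 - 1589442/4132933 = 2799365*(1/935) - 1589442/4132933 = 559873/187 - 1589442/4132933 = 2313620371855/772858471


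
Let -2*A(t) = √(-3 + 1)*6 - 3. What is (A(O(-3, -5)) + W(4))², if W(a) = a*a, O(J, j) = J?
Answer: 1153/4 - 105*I*√2 ≈ 288.25 - 148.49*I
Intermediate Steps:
W(a) = a²
A(t) = 3/2 - 3*I*√2 (A(t) = -(√(-3 + 1)*6 - 3)/2 = -(√(-2)*6 - 3)/2 = -((I*√2)*6 - 3)/2 = -(6*I*√2 - 3)/2 = -(-3 + 6*I*√2)/2 = 3/2 - 3*I*√2)
(A(O(-3, -5)) + W(4))² = ((3/2 - 3*I*√2) + 4²)² = ((3/2 - 3*I*√2) + 16)² = (35/2 - 3*I*√2)²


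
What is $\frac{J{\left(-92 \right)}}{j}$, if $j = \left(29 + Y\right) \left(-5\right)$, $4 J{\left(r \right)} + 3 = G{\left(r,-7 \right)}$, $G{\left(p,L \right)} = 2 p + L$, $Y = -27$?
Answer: $\frac{97}{20} \approx 4.85$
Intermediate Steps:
$G{\left(p,L \right)} = L + 2 p$
$J{\left(r \right)} = - \frac{5}{2} + \frac{r}{2}$ ($J{\left(r \right)} = - \frac{3}{4} + \frac{-7 + 2 r}{4} = - \frac{3}{4} + \left(- \frac{7}{4} + \frac{r}{2}\right) = - \frac{5}{2} + \frac{r}{2}$)
$j = -10$ ($j = \left(29 - 27\right) \left(-5\right) = 2 \left(-5\right) = -10$)
$\frac{J{\left(-92 \right)}}{j} = \frac{- \frac{5}{2} + \frac{1}{2} \left(-92\right)}{-10} = \left(- \frac{5}{2} - 46\right) \left(- \frac{1}{10}\right) = \left(- \frac{97}{2}\right) \left(- \frac{1}{10}\right) = \frac{97}{20}$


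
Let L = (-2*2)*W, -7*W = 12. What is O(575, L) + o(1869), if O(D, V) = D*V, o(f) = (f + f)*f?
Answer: 48931854/7 ≈ 6.9903e+6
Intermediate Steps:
W = -12/7 (W = -1/7*12 = -12/7 ≈ -1.7143)
o(f) = 2*f**2 (o(f) = (2*f)*f = 2*f**2)
L = 48/7 (L = -2*2*(-12/7) = -4*(-12/7) = 48/7 ≈ 6.8571)
O(575, L) + o(1869) = 575*(48/7) + 2*1869**2 = 27600/7 + 2*3493161 = 27600/7 + 6986322 = 48931854/7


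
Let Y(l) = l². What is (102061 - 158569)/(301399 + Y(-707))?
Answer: -14127/200312 ≈ -0.070525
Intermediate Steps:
(102061 - 158569)/(301399 + Y(-707)) = (102061 - 158569)/(301399 + (-707)²) = -56508/(301399 + 499849) = -56508/801248 = -56508*1/801248 = -14127/200312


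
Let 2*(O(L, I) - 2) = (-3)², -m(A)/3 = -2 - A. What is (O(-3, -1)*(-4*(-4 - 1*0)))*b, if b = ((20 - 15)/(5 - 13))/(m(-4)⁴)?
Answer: -65/1296 ≈ -0.050154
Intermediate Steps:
m(A) = 6 + 3*A (m(A) = -3*(-2 - A) = 6 + 3*A)
O(L, I) = 13/2 (O(L, I) = 2 + (½)*(-3)² = 2 + (½)*9 = 2 + 9/2 = 13/2)
b = -5/10368 (b = ((20 - 15)/(5 - 13))/((6 + 3*(-4))⁴) = (5/(-8))/((6 - 12)⁴) = (5*(-⅛))/((-6)⁴) = -5/8/1296 = -5/8*1/1296 = -5/10368 ≈ -0.00048225)
(O(-3, -1)*(-4*(-4 - 1*0)))*b = (13*(-4*(-4 - 1*0))/2)*(-5/10368) = (13*(-4*(-4 + 0))/2)*(-5/10368) = (13*(-4*(-4))/2)*(-5/10368) = ((13/2)*16)*(-5/10368) = 104*(-5/10368) = -65/1296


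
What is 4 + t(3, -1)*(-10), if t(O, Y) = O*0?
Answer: 4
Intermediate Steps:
t(O, Y) = 0
4 + t(3, -1)*(-10) = 4 + 0*(-10) = 4 + 0 = 4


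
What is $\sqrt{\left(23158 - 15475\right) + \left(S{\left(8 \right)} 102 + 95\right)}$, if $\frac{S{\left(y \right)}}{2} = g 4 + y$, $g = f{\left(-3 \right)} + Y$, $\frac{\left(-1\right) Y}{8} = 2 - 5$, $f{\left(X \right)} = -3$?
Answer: $\sqrt{26546} \approx 162.93$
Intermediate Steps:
$Y = 24$ ($Y = - 8 \left(2 - 5\right) = \left(-8\right) \left(-3\right) = 24$)
$g = 21$ ($g = -3 + 24 = 21$)
$S{\left(y \right)} = 168 + 2 y$ ($S{\left(y \right)} = 2 \left(21 \cdot 4 + y\right) = 2 \left(84 + y\right) = 168 + 2 y$)
$\sqrt{\left(23158 - 15475\right) + \left(S{\left(8 \right)} 102 + 95\right)} = \sqrt{\left(23158 - 15475\right) + \left(\left(168 + 2 \cdot 8\right) 102 + 95\right)} = \sqrt{\left(23158 - 15475\right) + \left(\left(168 + 16\right) 102 + 95\right)} = \sqrt{7683 + \left(184 \cdot 102 + 95\right)} = \sqrt{7683 + \left(18768 + 95\right)} = \sqrt{7683 + 18863} = \sqrt{26546}$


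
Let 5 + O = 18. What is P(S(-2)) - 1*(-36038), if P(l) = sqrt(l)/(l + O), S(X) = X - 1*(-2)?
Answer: 36038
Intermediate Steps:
O = 13 (O = -5 + 18 = 13)
S(X) = 2 + X (S(X) = X + 2 = 2 + X)
P(l) = sqrt(l)/(13 + l) (P(l) = sqrt(l)/(l + 13) = sqrt(l)/(13 + l))
P(S(-2)) - 1*(-36038) = sqrt(2 - 2)/(13 + (2 - 2)) - 1*(-36038) = sqrt(0)/(13 + 0) + 36038 = 0/13 + 36038 = 0*(1/13) + 36038 = 0 + 36038 = 36038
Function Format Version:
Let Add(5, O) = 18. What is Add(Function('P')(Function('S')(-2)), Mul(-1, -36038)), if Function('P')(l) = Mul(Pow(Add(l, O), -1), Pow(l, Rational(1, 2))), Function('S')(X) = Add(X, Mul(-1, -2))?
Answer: 36038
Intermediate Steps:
O = 13 (O = Add(-5, 18) = 13)
Function('S')(X) = Add(2, X) (Function('S')(X) = Add(X, 2) = Add(2, X))
Function('P')(l) = Mul(Pow(l, Rational(1, 2)), Pow(Add(13, l), -1)) (Function('P')(l) = Mul(Pow(Add(l, 13), -1), Pow(l, Rational(1, 2))) = Mul(Pow(Add(13, l), -1), Pow(l, Rational(1, 2))) = Mul(Pow(l, Rational(1, 2)), Pow(Add(13, l), -1)))
Add(Function('P')(Function('S')(-2)), Mul(-1, -36038)) = Add(Mul(Pow(Add(2, -2), Rational(1, 2)), Pow(Add(13, Add(2, -2)), -1)), Mul(-1, -36038)) = Add(Mul(Pow(0, Rational(1, 2)), Pow(Add(13, 0), -1)), 36038) = Add(Mul(0, Pow(13, -1)), 36038) = Add(Mul(0, Rational(1, 13)), 36038) = Add(0, 36038) = 36038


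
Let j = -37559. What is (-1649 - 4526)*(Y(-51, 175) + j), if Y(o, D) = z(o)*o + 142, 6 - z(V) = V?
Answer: 249000700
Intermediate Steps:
z(V) = 6 - V
Y(o, D) = 142 + o*(6 - o) (Y(o, D) = (6 - o)*o + 142 = o*(6 - o) + 142 = 142 + o*(6 - o))
(-1649 - 4526)*(Y(-51, 175) + j) = (-1649 - 4526)*((142 - 1*(-51)*(-6 - 51)) - 37559) = -6175*((142 - 1*(-51)*(-57)) - 37559) = -6175*((142 - 2907) - 37559) = -6175*(-2765 - 37559) = -6175*(-40324) = 249000700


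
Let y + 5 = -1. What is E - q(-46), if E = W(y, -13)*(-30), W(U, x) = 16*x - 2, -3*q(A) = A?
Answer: 18854/3 ≈ 6284.7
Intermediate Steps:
y = -6 (y = -5 - 1 = -6)
q(A) = -A/3
W(U, x) = -2 + 16*x
E = 6300 (E = (-2 + 16*(-13))*(-30) = (-2 - 208)*(-30) = -210*(-30) = 6300)
E - q(-46) = 6300 - (-1)*(-46)/3 = 6300 - 1*46/3 = 6300 - 46/3 = 18854/3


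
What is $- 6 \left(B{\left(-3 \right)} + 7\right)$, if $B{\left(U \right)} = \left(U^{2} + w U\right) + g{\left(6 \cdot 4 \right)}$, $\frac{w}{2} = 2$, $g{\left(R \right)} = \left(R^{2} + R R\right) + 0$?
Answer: $-6936$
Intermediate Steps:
$g{\left(R \right)} = 2 R^{2}$ ($g{\left(R \right)} = \left(R^{2} + R^{2}\right) + 0 = 2 R^{2} + 0 = 2 R^{2}$)
$w = 4$ ($w = 2 \cdot 2 = 4$)
$B{\left(U \right)} = 1152 + U^{2} + 4 U$ ($B{\left(U \right)} = \left(U^{2} + 4 U\right) + 2 \left(6 \cdot 4\right)^{2} = \left(U^{2} + 4 U\right) + 2 \cdot 24^{2} = \left(U^{2} + 4 U\right) + 2 \cdot 576 = \left(U^{2} + 4 U\right) + 1152 = 1152 + U^{2} + 4 U$)
$- 6 \left(B{\left(-3 \right)} + 7\right) = - 6 \left(\left(1152 + \left(-3\right)^{2} + 4 \left(-3\right)\right) + 7\right) = - 6 \left(\left(1152 + 9 - 12\right) + 7\right) = - 6 \left(1149 + 7\right) = \left(-6\right) 1156 = -6936$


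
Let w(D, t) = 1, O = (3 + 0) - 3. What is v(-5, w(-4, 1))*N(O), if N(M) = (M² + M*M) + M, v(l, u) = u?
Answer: 0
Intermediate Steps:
O = 0 (O = 3 - 3 = 0)
N(M) = M + 2*M² (N(M) = (M² + M²) + M = 2*M² + M = M + 2*M²)
v(-5, w(-4, 1))*N(O) = 1*(0*(1 + 2*0)) = 1*(0*(1 + 0)) = 1*(0*1) = 1*0 = 0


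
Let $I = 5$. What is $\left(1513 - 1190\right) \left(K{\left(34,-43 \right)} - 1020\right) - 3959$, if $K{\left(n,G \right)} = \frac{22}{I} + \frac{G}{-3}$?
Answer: $- \frac{4910522}{15} \approx -3.2737 \cdot 10^{5}$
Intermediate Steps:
$K{\left(n,G \right)} = \frac{22}{5} - \frac{G}{3}$ ($K{\left(n,G \right)} = \frac{22}{5} + \frac{G}{-3} = 22 \cdot \frac{1}{5} + G \left(- \frac{1}{3}\right) = \frac{22}{5} - \frac{G}{3}$)
$\left(1513 - 1190\right) \left(K{\left(34,-43 \right)} - 1020\right) - 3959 = \left(1513 - 1190\right) \left(\left(\frac{22}{5} - - \frac{43}{3}\right) - 1020\right) - 3959 = 323 \left(\left(\frac{22}{5} + \frac{43}{3}\right) - 1020\right) - 3959 = 323 \left(\frac{281}{15} - 1020\right) - 3959 = 323 \left(- \frac{15019}{15}\right) - 3959 = - \frac{4851137}{15} - 3959 = - \frac{4910522}{15}$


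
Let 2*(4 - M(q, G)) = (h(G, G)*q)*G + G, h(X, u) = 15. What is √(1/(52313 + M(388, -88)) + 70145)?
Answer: √6673304232298186/308441 ≈ 264.85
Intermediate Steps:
M(q, G) = 4 - G/2 - 15*G*q/2 (M(q, G) = 4 - ((15*q)*G + G)/2 = 4 - (15*G*q + G)/2 = 4 - (G + 15*G*q)/2 = 4 + (-G/2 - 15*G*q/2) = 4 - G/2 - 15*G*q/2)
√(1/(52313 + M(388, -88)) + 70145) = √(1/(52313 + (4 - ½*(-88) - 15/2*(-88)*388)) + 70145) = √(1/(52313 + (4 + 44 + 256080)) + 70145) = √(1/(52313 + 256128) + 70145) = √(1/308441 + 70145) = √(21635593946/308441) = √6673304232298186/308441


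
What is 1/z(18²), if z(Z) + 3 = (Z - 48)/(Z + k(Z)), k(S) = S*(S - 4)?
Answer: -8667/25978 ≈ -0.33363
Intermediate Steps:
k(S) = S*(-4 + S)
z(Z) = -3 + (-48 + Z)/(Z + Z*(-4 + Z)) (z(Z) = -3 + (Z - 48)/(Z + Z*(-4 + Z)) = -3 + (-48 + Z)/(Z + Z*(-4 + Z)))
1/z(18²) = 1/((-48 - 3*(18²)² + 10*18²)/((18²)*(-3 + 18²))) = 1/((-48 - 3*324² + 10*324)/(324*(-3 + 324))) = 1/((1/324)*(-48 - 3*104976 + 3240)/321) = 1/((1/324)*(1/321)*(-48 - 314928 + 3240)) = 1/((1/324)*(1/321)*(-311736)) = 1/(-25978/8667) = -8667/25978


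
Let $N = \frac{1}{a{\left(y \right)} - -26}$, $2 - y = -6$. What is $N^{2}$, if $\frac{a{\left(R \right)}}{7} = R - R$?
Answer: $\frac{1}{676} \approx 0.0014793$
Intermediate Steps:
$y = 8$ ($y = 2 - -6 = 2 + 6 = 8$)
$a{\left(R \right)} = 0$ ($a{\left(R \right)} = 7 \left(R - R\right) = 7 \cdot 0 = 0$)
$N = \frac{1}{26}$ ($N = \frac{1}{0 - -26} = \frac{1}{0 + 26} = \frac{1}{26} \approx 0.038462$)
$N^{2} = \left(\frac{1}{26}\right)^{2} = \frac{1}{676}$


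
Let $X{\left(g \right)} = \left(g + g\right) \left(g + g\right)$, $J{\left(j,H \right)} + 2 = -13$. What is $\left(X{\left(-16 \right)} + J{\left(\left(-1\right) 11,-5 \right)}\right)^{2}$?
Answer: $1018081$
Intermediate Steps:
$J{\left(j,H \right)} = -15$ ($J{\left(j,H \right)} = -2 - 13 = -15$)
$X{\left(g \right)} = 4 g^{2}$ ($X{\left(g \right)} = 2 g 2 g = 4 g^{2}$)
$\left(X{\left(-16 \right)} + J{\left(\left(-1\right) 11,-5 \right)}\right)^{2} = \left(4 \left(-16\right)^{2} - 15\right)^{2} = \left(4 \cdot 256 - 15\right)^{2} = \left(1024 - 15\right)^{2} = 1009^{2} = 1018081$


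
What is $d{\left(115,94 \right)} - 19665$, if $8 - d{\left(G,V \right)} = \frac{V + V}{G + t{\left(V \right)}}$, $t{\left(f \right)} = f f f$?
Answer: $- \frac{16329050431}{830699} \approx -19657.0$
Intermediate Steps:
$t{\left(f \right)} = f^{3}$ ($t{\left(f \right)} = f^{2} f = f^{3}$)
$d{\left(G,V \right)} = 8 - \frac{2 V}{G + V^{3}}$ ($d{\left(G,V \right)} = 8 - \frac{V + V}{G + V^{3}} = 8 - \frac{2 V}{G + V^{3}}$)
$d{\left(115,94 \right)} - 19665 = \frac{2 \left(\left(-1\right) 94 + 4 \cdot 115 + 4 \cdot 94^{3}\right)}{115 + 94^{3}} - 19665 = \frac{2 \left(-94 + 460 + 4 \cdot 830584\right)}{115 + 830584} - 19665 = \frac{2 \left(-94 + 460 + 3322336\right)}{830699} - 19665 = 2 \cdot \frac{1}{830699} \cdot 3322702 - 19665 = \frac{6645404}{830699} - 19665 = - \frac{16329050431}{830699}$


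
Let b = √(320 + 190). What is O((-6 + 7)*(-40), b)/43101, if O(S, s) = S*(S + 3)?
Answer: 1480/43101 ≈ 0.034338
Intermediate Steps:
b = √510 ≈ 22.583
O(S, s) = S*(3 + S)
O((-6 + 7)*(-40), b)/43101 = (((-6 + 7)*(-40))*(3 + (-6 + 7)*(-40)))/43101 = ((1*(-40))*(3 + 1*(-40)))*(1/43101) = -40*(3 - 40)*(1/43101) = -40*(-37)*(1/43101) = 1480*(1/43101) = 1480/43101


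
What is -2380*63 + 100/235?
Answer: -7047160/47 ≈ -1.4994e+5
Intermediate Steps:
-2380*63 + 100/235 = -476*315 + 100*(1/235) = -149940 + 20/47 = -7047160/47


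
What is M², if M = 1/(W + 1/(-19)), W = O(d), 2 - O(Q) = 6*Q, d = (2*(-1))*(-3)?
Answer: 361/418609 ≈ 0.00086238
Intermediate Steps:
d = 6 (d = -2*(-3) = 6)
O(Q) = 2 - 6*Q
W = -34 (W = 2 - 6*6 = 2 - 36 = -34)
M = -19/647 (M = 1/(-34 + 1/(-19)) = 1/(-34 - 1/19) = 1/(-647/19) = -19/647 ≈ -0.029366)
M² = (-19/647)² = 361/418609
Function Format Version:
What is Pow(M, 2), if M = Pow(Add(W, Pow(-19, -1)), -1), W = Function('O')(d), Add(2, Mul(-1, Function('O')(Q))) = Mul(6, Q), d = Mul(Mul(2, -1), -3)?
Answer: Rational(361, 418609) ≈ 0.00086238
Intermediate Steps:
d = 6 (d = Mul(-2, -3) = 6)
Function('O')(Q) = Add(2, Mul(-6, Q)) (Function('O')(Q) = Add(2, Mul(-1, Mul(6, Q))) = Add(2, Mul(-6, Q)))
W = -34 (W = Add(2, Mul(-6, 6)) = Add(2, -36) = -34)
M = Rational(-19, 647) (M = Pow(Add(-34, Pow(-19, -1)), -1) = Pow(Add(-34, Rational(-1, 19)), -1) = Pow(Rational(-647, 19), -1) = Rational(-19, 647) ≈ -0.029366)
Pow(M, 2) = Pow(Rational(-19, 647), 2) = Rational(361, 418609)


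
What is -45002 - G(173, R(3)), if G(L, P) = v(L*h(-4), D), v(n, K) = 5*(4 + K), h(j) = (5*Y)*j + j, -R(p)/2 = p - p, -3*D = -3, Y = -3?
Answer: -45027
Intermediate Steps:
D = 1 (D = -⅓*(-3) = 1)
R(p) = 0 (R(p) = -2*(p - p) = -2*0 = 0)
h(j) = -14*j (h(j) = (5*(-3))*j + j = -15*j + j = -14*j)
v(n, K) = 20 + 5*K
G(L, P) = 25 (G(L, P) = 20 + 5*1 = 20 + 5 = 25)
-45002 - G(173, R(3)) = -45002 - 1*25 = -45002 - 25 = -45027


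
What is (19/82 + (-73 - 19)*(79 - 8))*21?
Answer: -11247705/82 ≈ -1.3717e+5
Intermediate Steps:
(19/82 + (-73 - 19)*(79 - 8))*21 = (19*(1/82) - 92*71)*21 = (19/82 - 6532)*21 = -535605/82*21 = -11247705/82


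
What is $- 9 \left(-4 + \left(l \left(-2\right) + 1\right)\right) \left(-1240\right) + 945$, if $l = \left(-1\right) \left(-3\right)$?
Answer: $-99495$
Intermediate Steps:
$l = 3$
$- 9 \left(-4 + \left(l \left(-2\right) + 1\right)\right) \left(-1240\right) + 945 = - 9 \left(-4 + \left(3 \left(-2\right) + 1\right)\right) \left(-1240\right) + 945 = - 9 \left(-4 + \left(-6 + 1\right)\right) \left(-1240\right) + 945 = - 9 \left(-4 - 5\right) \left(-1240\right) + 945 = \left(-9\right) \left(-9\right) \left(-1240\right) + 945 = 81 \left(-1240\right) + 945 = -100440 + 945 = -99495$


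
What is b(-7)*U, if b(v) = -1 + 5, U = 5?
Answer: 20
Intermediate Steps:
b(v) = 4
b(-7)*U = 4*5 = 20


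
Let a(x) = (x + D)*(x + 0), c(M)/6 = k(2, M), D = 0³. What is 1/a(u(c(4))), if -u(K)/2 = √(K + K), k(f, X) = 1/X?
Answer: 1/12 ≈ 0.083333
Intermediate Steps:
D = 0
c(M) = 6/M
u(K) = -2*√2*√K (u(K) = -2*√(K + K) = -2*√2*√K)
a(x) = x² (a(x) = (x + 0)*(x + 0) = x*x = x²)
1/a(u(c(4))) = 1/((-2*√2*√(6/4))²) = 1/((-2*√2*√(6*(¼)))²) = 1/((-2*√2*√(3/2))²) = 1/((-2*√2*√6/2)²) = 1/((-2*√3)²) = 1/12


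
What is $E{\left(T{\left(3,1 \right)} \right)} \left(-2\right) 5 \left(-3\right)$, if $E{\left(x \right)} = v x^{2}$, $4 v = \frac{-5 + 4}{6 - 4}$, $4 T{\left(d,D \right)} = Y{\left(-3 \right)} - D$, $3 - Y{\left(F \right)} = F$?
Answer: $- \frac{375}{64} \approx -5.8594$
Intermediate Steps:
$Y{\left(F \right)} = 3 - F$
$T{\left(d,D \right)} = \frac{3}{2} - \frac{D}{4}$ ($T{\left(d,D \right)} = \frac{\left(3 - -3\right) - D}{4} = \frac{\left(3 + 3\right) - D}{4} = \frac{6 - D}{4} = \frac{3}{2} - \frac{D}{4}$)
$v = - \frac{1}{8}$ ($v = \frac{\left(-5 + 4\right) \frac{1}{6 - 4}}{4} = \frac{\left(-1\right) \frac{1}{2}}{4} = \frac{1}{4} \left(- \frac{1}{2}\right) = - \frac{1}{8} \approx -0.125$)
$E{\left(x \right)} = - \frac{x^{2}}{8}$
$E{\left(T{\left(3,1 \right)} \right)} \left(-2\right) 5 \left(-3\right) = - \frac{\left(\frac{3}{2} - \frac{1}{4}\right)^{2}}{8} \left(-2\right) 5 \left(-3\right) = - \frac{\left(\frac{3}{2} - \frac{1}{4}\right)^{2}}{8} \left(-2\right) \left(-15\right) = - \frac{\left(\frac{5}{4}\right)^{2}}{8} \left(-2\right) \left(-15\right) = \left(- \frac{1}{8}\right) \frac{25}{16} \left(-2\right) \left(-15\right) = \left(- \frac{25}{128}\right) \left(-2\right) \left(-15\right) = \frac{25}{64} \left(-15\right) = - \frac{375}{64}$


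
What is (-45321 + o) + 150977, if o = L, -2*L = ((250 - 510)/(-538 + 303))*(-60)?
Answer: 4967392/47 ≈ 1.0569e+5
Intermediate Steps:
L = 1560/47 (L = -(250 - 510)/(-538 + 303)*(-60)/2 = -(-260/(-235))*(-60)/2 = -(-260*(-1/235))*(-60)/2 = -26*(-60)/47 = -1/2*(-3120/47) = 1560/47 ≈ 33.191)
o = 1560/47 ≈ 33.191
(-45321 + o) + 150977 = (-45321 + 1560/47) + 150977 = -2128527/47 + 150977 = 4967392/47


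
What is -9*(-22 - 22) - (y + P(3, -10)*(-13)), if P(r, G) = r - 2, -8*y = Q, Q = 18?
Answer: 1645/4 ≈ 411.25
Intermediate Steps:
y = -9/4 (y = -1/8*18 = -9/4 ≈ -2.2500)
P(r, G) = -2 + r
-9*(-22 - 22) - (y + P(3, -10)*(-13)) = -9*(-22 - 22) - (-9/4 + (-2 + 3)*(-13)) = -9*(-44) - (-9/4 + 1*(-13)) = 396 - (-9/4 - 13) = 396 - 1*(-61/4) = 396 + 61/4 = 1645/4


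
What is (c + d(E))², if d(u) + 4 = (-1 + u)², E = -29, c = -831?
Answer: 4225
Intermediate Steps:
d(u) = -4 + (-1 + u)²
(c + d(E))² = (-831 + (-4 + (-1 - 29)²))² = (-831 + (-4 + (-30)²))² = (-831 + (-4 + 900))² = (-831 + 896)² = 65² = 4225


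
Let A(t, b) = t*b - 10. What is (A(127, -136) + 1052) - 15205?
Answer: -31435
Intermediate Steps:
A(t, b) = -10 + b*t (A(t, b) = b*t - 10 = -10 + b*t)
(A(127, -136) + 1052) - 15205 = ((-10 - 136*127) + 1052) - 15205 = ((-10 - 17272) + 1052) - 15205 = (-17282 + 1052) - 15205 = -16230 - 15205 = -31435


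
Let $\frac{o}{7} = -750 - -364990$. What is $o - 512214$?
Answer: $2037466$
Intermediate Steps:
$o = 2549680$ ($o = 7 \left(-750 - -364990\right) = 7 \left(-750 + 364990\right) = 7 \cdot 364240 = 2549680$)
$o - 512214 = 2549680 - 512214 = 2037466$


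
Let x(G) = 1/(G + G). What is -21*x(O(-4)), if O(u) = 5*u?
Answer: 21/40 ≈ 0.52500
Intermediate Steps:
x(G) = 1/(2*G)
-21*x(O(-4)) = -21/(2*(5*(-4))) = -21/(2*(-20)) = -21*(-1)/(2*20) = -21*(-1/40) = 21/40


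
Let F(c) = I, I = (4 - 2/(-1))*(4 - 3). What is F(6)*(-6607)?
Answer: -39642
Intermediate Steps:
I = 6 (I = (4 - 2*(-1))*1 = (4 + 2)*1 = 6*1 = 6)
F(c) = 6
F(6)*(-6607) = 6*(-6607) = -39642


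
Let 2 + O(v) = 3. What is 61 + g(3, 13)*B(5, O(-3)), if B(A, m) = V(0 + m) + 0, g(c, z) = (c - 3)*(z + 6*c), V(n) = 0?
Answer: 61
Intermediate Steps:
O(v) = 1 (O(v) = -2 + 3 = 1)
g(c, z) = (-3 + c)*(z + 6*c)
B(A, m) = 0 (B(A, m) = 0 + 0 = 0)
61 + g(3, 13)*B(5, O(-3)) = 61 + (-18*3 - 3*13 + 6*3² + 3*13)*0 = 61 + (-54 - 39 + 6*9 + 39)*0 = 61 + (-54 - 39 + 54 + 39)*0 = 61 + 0*0 = 61 + 0 = 61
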